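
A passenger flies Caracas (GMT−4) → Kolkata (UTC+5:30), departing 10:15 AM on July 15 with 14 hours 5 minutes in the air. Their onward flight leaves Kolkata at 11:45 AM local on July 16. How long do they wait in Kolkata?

1 hour 55 minutes

Convert departure to UTC: 10:15 AM + 4:00 = 2:15 PM UTC on Jul 15.
Add 14 hours and 5 minutes flight time → 4:20 AM UTC (Jul 16).
Kolkata is UTC+5:30, so local arrival = 4:20 AM + 5:30 = 9:50 AM on Jul 16.
Layover = 11:45 AM − 9:50 AM = 1 hour 55 minutes.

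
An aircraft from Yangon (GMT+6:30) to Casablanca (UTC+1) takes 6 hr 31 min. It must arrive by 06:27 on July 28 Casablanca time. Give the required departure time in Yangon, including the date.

Target arrival in UTC: 06:27 − 1:00 = 05:27 on Jul 28.
Subtract 6 hours and 31 minutes → departure 22:56 UTC on Jul 27.
Yangon is UTC+6:30: 22:56 + 6:30 = 05:26 on Jul 28.

05:26 on July 28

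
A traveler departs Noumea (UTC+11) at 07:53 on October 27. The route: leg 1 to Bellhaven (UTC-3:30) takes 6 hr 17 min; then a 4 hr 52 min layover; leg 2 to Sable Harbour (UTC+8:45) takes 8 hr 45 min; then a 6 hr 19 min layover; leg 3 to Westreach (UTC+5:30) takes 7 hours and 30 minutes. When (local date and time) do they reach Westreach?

Convert departure to UTC: 07:53 − 11:00 = 20:53 UTC on Oct 26.
Add 6 hours 17 minutes leg 1 → 03:10 UTC (Oct 27).
Add 4 hours 52 minutes layover in Bellhaven → 08:02 UTC.
Add 8 hours 45 minutes leg 2 → 16:47 UTC.
Add 6 hours and 19 minutes layover in Sable Harbour → 23:06 UTC.
Add 7 hours and 30 minutes leg 3 → 06:36 UTC (Oct 28).
Westreach is UTC+5:30, so local arrival = 06:36 + 5:30 = 12:06 on Oct 28.

12:06 on Oct 28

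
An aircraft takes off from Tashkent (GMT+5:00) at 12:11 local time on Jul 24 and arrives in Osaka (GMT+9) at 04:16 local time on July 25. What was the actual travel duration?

Osaka is 4:00 ahead of Tashkent.
Clock-face elapsed time (ignoring zones) is 16 hours 5 minutes.
Actual elapsed = 16 hours 5 minutes − 4:00 = 12 hours 5 minutes.

12 hours 5 minutes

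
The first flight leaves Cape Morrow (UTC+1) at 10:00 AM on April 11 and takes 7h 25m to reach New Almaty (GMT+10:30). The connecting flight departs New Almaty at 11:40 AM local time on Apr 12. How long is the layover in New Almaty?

Convert departure to UTC: 10:00 AM − 1:00 = 9:00 AM UTC on Apr 11.
Add 7 hours and 25 minutes flight time → 4:25 PM UTC.
New Almaty is UTC+10:30, so local arrival = 4:25 PM + 10:30 = 2:55 AM on Apr 12.
Layover = 11:40 AM − 2:55 AM = 8 hours 45 minutes.

8 hours 45 minutes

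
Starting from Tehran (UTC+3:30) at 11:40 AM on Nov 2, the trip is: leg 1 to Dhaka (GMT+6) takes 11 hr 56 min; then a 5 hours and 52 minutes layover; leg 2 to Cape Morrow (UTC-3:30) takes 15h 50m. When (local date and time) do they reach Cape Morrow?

2:18 PM on November 3

Convert departure to UTC: 11:40 AM − 3:30 = 8:10 AM UTC on Nov 2.
Add 11 hours and 56 minutes leg 1 → 8:06 PM UTC.
Add 5 hours and 52 minutes layover in Dhaka → 1:58 AM UTC (Nov 3).
Add 15 hours and 50 minutes leg 2 → 5:48 PM UTC.
Cape Morrow is UTC−3:30, so local arrival = 5:48 PM − 3:30 = 2:18 PM on Nov 3.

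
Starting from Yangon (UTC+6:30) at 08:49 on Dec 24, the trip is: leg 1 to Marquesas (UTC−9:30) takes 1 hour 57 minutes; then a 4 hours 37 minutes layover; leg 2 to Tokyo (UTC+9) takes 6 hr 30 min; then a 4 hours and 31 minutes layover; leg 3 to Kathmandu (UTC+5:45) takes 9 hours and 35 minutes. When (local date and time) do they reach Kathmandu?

11:14 on December 25

Convert departure to UTC: 08:49 − 6:30 = 02:19 UTC on Dec 24.
Add 1 hour 57 minutes leg 1 → 04:16 UTC.
Add 4 hours 37 minutes layover in Marquesas → 08:53 UTC.
Add 6 hours 30 minutes leg 2 → 15:23 UTC.
Add 4 hours 31 minutes layover in Tokyo → 19:54 UTC.
Add 9 hours and 35 minutes leg 3 → 05:29 UTC (Dec 25).
Kathmandu is UTC+5:45, so local arrival = 05:29 + 5:45 = 11:14 on Dec 25.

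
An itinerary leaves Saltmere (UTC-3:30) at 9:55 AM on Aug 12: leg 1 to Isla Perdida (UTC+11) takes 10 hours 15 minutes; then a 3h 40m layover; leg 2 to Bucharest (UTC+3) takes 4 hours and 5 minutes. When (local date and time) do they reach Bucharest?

Convert departure to UTC: 9:55 AM + 3:30 = 1:25 PM UTC on Aug 12.
Add 10 hours 15 minutes leg 1 → 11:40 PM UTC.
Add 3 hours and 40 minutes layover in Isla Perdida → 3:20 AM UTC (Aug 13).
Add 4 hours 5 minutes leg 2 → 7:25 AM UTC.
Bucharest is UTC+3:00, so local arrival = 7:25 AM + 3:00 = 10:25 AM on Aug 13.

10:25 AM on August 13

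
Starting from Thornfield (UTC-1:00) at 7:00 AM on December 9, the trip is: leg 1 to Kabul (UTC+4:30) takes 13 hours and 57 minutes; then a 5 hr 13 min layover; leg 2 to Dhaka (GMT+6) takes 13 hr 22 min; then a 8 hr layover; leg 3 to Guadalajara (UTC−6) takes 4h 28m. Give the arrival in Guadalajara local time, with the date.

11:00 PM on Dec 10

Convert departure to UTC: 7:00 AM + 1:00 = 8:00 AM UTC on Dec 9.
Add 13 hours and 57 minutes leg 1 → 9:57 PM UTC.
Add 5 hours 13 minutes layover in Kabul → 3:10 AM UTC (Dec 10).
Add 13 hours 22 minutes leg 2 → 4:32 PM UTC.
Add 8 hours layover in Dhaka → 12:32 AM UTC (Dec 11).
Add 4 hours and 28 minutes leg 3 → 5:00 AM UTC.
Guadalajara is UTC−6:00, so local arrival = 5:00 AM − 6:00 = 11:00 PM on Dec 10.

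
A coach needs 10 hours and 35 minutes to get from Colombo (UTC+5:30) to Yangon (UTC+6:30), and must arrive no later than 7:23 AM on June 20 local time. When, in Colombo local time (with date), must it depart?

7:48 PM on Jun 19

Target arrival in UTC: 7:23 AM − 6:30 = 12:53 AM on Jun 20.
Subtract 10 hours and 35 minutes → departure 2:18 PM UTC on Jun 19.
Colombo is UTC+5:30: 2:18 PM + 5:30 = 7:48 PM on Jun 19.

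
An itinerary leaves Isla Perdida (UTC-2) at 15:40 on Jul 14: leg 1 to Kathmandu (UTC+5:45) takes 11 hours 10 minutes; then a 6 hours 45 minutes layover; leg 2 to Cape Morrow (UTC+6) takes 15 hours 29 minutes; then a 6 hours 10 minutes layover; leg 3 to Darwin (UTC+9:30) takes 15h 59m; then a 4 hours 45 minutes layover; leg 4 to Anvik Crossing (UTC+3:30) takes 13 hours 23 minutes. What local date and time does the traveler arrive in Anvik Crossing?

Convert departure to UTC: 15:40 + 2:00 = 17:40 UTC on Jul 14.
Add 11 hours and 10 minutes leg 1 → 04:50 UTC (Jul 15).
Add 6 hours 45 minutes layover in Kathmandu → 11:35 UTC.
Add 15 hours 29 minutes leg 2 → 03:04 UTC (Jul 16).
Add 6 hours 10 minutes layover in Cape Morrow → 09:14 UTC.
Add 15 hours 59 minutes leg 3 → 01:13 UTC (Jul 17).
Add 4 hours and 45 minutes layover in Darwin → 05:58 UTC.
Add 13 hours 23 minutes leg 4 → 19:21 UTC.
Anvik Crossing is UTC+3:30, so local arrival = 19:21 + 3:30 = 22:51 on Jul 17.

22:51 on July 17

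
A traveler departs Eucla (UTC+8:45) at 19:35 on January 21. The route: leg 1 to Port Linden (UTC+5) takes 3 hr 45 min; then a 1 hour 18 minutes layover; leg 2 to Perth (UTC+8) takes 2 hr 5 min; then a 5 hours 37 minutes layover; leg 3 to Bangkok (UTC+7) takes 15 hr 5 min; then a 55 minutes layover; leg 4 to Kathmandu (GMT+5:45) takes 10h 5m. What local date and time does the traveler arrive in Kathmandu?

Convert departure to UTC: 19:35 − 8:45 = 10:50 UTC on Jan 21.
Add 3 hours and 45 minutes leg 1 → 14:35 UTC.
Add 1 hour 18 minutes layover in Port Linden → 15:53 UTC.
Add 2 hours and 5 minutes leg 2 → 17:58 UTC.
Add 5 hours 37 minutes layover in Perth → 23:35 UTC.
Add 15 hours 5 minutes leg 3 → 14:40 UTC (Jan 22).
Add 55 minutes layover in Bangkok → 15:35 UTC.
Add 10 hours 5 minutes leg 4 → 01:40 UTC (Jan 23).
Kathmandu is UTC+5:45, so local arrival = 01:40 + 5:45 = 07:25 on Jan 23.

07:25 on January 23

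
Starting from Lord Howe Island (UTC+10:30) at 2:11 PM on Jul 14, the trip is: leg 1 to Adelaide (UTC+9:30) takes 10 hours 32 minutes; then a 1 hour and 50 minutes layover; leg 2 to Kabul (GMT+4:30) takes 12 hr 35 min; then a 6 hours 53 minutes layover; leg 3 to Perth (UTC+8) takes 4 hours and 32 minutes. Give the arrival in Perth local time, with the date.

Convert departure to UTC: 2:11 PM − 10:30 = 3:41 AM UTC on Jul 14.
Add 10 hours and 32 minutes leg 1 → 2:13 PM UTC.
Add 1 hour and 50 minutes layover in Adelaide → 4:03 PM UTC.
Add 12 hours 35 minutes leg 2 → 4:38 AM UTC (Jul 15).
Add 6 hours 53 minutes layover in Kabul → 11:31 AM UTC.
Add 4 hours 32 minutes leg 3 → 4:03 PM UTC.
Perth is UTC+8:00, so local arrival = 4:03 PM + 8:00 = 12:03 AM on Jul 16.

12:03 AM on Jul 16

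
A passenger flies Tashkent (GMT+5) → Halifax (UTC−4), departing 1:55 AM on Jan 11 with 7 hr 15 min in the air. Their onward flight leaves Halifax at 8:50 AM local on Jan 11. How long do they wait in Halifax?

Convert departure to UTC: 1:55 AM − 5:00 = 8:55 PM UTC on Jan 10.
Add 7 hours and 15 minutes flight time → 4:10 AM UTC (Jan 11).
Halifax is UTC−4:00, so local arrival = 4:10 AM − 4:00 = 12:10 AM on Jan 11.
Layover = 8:50 AM − 12:10 AM = 8 hours 40 minutes.

8 hours 40 minutes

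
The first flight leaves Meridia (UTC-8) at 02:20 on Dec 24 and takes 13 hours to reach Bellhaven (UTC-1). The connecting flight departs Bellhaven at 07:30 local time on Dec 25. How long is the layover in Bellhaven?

Convert departure to UTC: 02:20 + 8:00 = 10:20 UTC on Dec 24.
Add 13 hours flight time → 23:20 UTC.
Bellhaven is UTC−1:00, so local arrival = 23:20 − 1:00 = 22:20 on Dec 24.
Layover = 07:30 − 22:20 (+1 day) = 9 hours 10 minutes.

9 hours 10 minutes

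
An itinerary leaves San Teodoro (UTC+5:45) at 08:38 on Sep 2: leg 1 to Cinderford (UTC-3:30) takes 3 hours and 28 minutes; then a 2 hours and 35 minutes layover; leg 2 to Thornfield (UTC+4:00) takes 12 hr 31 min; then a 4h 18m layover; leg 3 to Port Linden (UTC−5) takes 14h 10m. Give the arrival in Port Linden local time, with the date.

Convert departure to UTC: 08:38 − 5:45 = 02:53 UTC on Sep 2.
Add 3 hours 28 minutes leg 1 → 06:21 UTC.
Add 2 hours 35 minutes layover in Cinderford → 08:56 UTC.
Add 12 hours and 31 minutes leg 2 → 21:27 UTC.
Add 4 hours 18 minutes layover in Thornfield → 01:45 UTC (Sep 3).
Add 14 hours and 10 minutes leg 3 → 15:55 UTC.
Port Linden is UTC−5:00, so local arrival = 15:55 − 5:00 = 10:55 on Sep 3.

10:55 on Sep 3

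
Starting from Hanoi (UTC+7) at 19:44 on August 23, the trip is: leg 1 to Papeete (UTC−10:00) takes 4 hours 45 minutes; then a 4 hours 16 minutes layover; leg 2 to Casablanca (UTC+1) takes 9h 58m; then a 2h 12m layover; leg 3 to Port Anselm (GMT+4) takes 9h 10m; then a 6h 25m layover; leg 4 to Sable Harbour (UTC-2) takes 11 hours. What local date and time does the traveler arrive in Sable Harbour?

Convert departure to UTC: 19:44 − 7:00 = 12:44 UTC on Aug 23.
Add 4 hours 45 minutes leg 1 → 17:29 UTC.
Add 4 hours and 16 minutes layover in Papeete → 21:45 UTC.
Add 9 hours and 58 minutes leg 2 → 07:43 UTC (Aug 24).
Add 2 hours and 12 minutes layover in Casablanca → 09:55 UTC.
Add 9 hours 10 minutes leg 3 → 19:05 UTC.
Add 6 hours 25 minutes layover in Port Anselm → 01:30 UTC (Aug 25).
Add 11 hours leg 4 → 12:30 UTC.
Sable Harbour is UTC−2:00, so local arrival = 12:30 − 2:00 = 10:30 on Aug 25.

10:30 on August 25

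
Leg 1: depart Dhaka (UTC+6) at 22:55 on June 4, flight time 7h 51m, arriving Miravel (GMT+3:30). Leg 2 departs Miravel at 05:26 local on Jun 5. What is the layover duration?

1 hour 10 minutes

Convert departure to UTC: 22:55 − 6:00 = 16:55 UTC on Jun 4.
Add 7 hours 51 minutes flight time → 00:46 UTC (Jun 5).
Miravel is UTC+3:30, so local arrival = 00:46 + 3:30 = 04:16 on Jun 5.
Layover = 05:26 − 04:16 = 1 hour 10 minutes.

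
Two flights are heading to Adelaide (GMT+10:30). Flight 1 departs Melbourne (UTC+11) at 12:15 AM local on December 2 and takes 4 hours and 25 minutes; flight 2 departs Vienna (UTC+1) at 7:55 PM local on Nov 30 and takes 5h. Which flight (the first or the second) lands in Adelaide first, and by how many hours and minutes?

the second, by 17 hours 45 minutes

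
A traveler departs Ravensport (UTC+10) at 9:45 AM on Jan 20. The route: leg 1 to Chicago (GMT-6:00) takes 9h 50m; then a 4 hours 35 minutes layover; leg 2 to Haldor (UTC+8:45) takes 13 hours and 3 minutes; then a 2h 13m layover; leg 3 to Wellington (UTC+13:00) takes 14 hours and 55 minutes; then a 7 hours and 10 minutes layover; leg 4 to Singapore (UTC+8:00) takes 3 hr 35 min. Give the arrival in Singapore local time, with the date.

Convert departure to UTC: 9:45 AM − 10:00 = 11:45 PM UTC on Jan 19.
Add 9 hours and 50 minutes leg 1 → 9:35 AM UTC (Jan 20).
Add 4 hours 35 minutes layover in Chicago → 2:10 PM UTC.
Add 13 hours 3 minutes leg 2 → 3:13 AM UTC (Jan 21).
Add 2 hours and 13 minutes layover in Haldor → 5:26 AM UTC.
Add 14 hours and 55 minutes leg 3 → 8:21 PM UTC.
Add 7 hours 10 minutes layover in Wellington → 3:31 AM UTC (Jan 22).
Add 3 hours 35 minutes leg 4 → 7:06 AM UTC.
Singapore is UTC+8:00, so local arrival = 7:06 AM + 8:00 = 3:06 PM on Jan 22.

3:06 PM on January 22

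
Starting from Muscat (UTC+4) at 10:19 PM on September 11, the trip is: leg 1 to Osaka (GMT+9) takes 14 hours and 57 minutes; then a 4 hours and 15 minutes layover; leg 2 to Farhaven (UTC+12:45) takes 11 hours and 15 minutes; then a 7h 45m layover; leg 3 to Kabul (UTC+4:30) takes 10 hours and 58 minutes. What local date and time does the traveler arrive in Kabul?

11:59 PM on September 13

Convert departure to UTC: 10:19 PM − 4:00 = 6:19 PM UTC on Sep 11.
Add 14 hours 57 minutes leg 1 → 9:16 AM UTC (Sep 12).
Add 4 hours and 15 minutes layover in Osaka → 1:31 PM UTC.
Add 11 hours 15 minutes leg 2 → 12:46 AM UTC (Sep 13).
Add 7 hours and 45 minutes layover in Farhaven → 8:31 AM UTC.
Add 10 hours 58 minutes leg 3 → 7:29 PM UTC.
Kabul is UTC+4:30, so local arrival = 7:29 PM + 4:30 = 11:59 PM on Sep 13.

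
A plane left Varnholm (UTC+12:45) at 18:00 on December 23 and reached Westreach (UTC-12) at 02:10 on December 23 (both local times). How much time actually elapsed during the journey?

8 hours 55 minutes

Departure in UTC: 18:00 − 12:45 = 05:15 on Dec 23.
Arrival in UTC: 02:10 + 12:00 = 14:10 on Dec 23.
Elapsed = 14:10 − 05:15 = 8 hours 55 minutes.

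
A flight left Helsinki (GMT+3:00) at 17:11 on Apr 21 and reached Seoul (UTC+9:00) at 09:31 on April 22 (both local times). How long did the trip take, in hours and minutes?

10 hours 20 minutes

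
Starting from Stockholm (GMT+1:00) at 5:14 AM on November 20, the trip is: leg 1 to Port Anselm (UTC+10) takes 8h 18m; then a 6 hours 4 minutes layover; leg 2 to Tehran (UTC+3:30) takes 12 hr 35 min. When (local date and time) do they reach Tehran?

Convert departure to UTC: 5:14 AM − 1:00 = 4:14 AM UTC on Nov 20.
Add 8 hours 18 minutes leg 1 → 12:32 PM UTC.
Add 6 hours and 4 minutes layover in Port Anselm → 6:36 PM UTC.
Add 12 hours 35 minutes leg 2 → 7:11 AM UTC (Nov 21).
Tehran is UTC+3:30, so local arrival = 7:11 AM + 3:30 = 10:41 AM on Nov 21.

10:41 AM on November 21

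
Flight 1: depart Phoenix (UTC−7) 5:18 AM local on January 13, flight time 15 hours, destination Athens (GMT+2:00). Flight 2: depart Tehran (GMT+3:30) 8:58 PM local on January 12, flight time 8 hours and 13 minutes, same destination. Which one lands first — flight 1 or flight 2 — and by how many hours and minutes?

the second, by 25 hours 37 minutes

Flight 1 in UTC: 5:18 AM + 7:00 = 12:18 PM on Jan 13.
+15 hours → arrive 3:18 AM UTC on Jan 14.
Flight 2 in UTC: 8:58 PM − 3:30 = 5:28 PM on Jan 12.
+8 hours 13 minutes → arrive 1:41 AM UTC on Jan 13.
Flight 2 lands earlier by 25 hours 37 minutes.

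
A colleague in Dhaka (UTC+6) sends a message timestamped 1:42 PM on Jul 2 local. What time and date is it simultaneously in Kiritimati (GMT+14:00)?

9:42 PM on July 2

In UTC: 1:42 PM − 6:00 = 7:42 AM on Jul 2.
Kiritimati is UTC+14:00: 7:42 AM + 14:00 = 9:42 PM on Jul 2.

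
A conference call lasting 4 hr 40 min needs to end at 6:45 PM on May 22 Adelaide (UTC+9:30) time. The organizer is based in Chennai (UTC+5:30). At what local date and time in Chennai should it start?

Target end time in UTC: 6:45 PM − 9:30 = 9:15 AM on May 22.
Subtract 4 hours and 40 minutes → start 4:35 AM UTC on May 22.
Chennai is UTC+5:30: 4:35 AM + 5:30 = 10:05 AM on May 22.

10:05 AM on May 22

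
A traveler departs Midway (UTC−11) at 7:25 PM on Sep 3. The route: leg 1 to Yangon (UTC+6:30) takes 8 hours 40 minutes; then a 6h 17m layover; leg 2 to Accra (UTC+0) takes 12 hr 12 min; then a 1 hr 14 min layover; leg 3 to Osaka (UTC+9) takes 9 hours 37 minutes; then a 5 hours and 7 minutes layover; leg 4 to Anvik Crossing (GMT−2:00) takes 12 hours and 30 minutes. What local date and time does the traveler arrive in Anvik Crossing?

12:02 PM on Sep 6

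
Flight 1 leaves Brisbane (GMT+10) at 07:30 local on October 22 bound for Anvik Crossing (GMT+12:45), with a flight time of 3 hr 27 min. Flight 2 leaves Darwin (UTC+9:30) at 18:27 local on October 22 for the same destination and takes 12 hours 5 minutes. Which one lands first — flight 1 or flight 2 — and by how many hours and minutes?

Flight 1 in UTC: 07:30 − 10:00 = 21:30 on Oct 21.
+3 hours 27 minutes → arrive 00:57 UTC on Oct 22.
Flight 2 in UTC: 18:27 − 9:30 = 08:57 on Oct 22.
+12 hours 5 minutes → arrive 21:02 UTC on Oct 22.
Flight 1 lands earlier by 20 hours 5 minutes.

the first, by 20 hours 5 minutes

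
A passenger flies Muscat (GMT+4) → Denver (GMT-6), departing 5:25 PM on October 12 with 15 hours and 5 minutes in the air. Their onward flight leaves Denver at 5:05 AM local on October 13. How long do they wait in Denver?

6 hours 35 minutes

Convert departure to UTC: 5:25 PM − 4:00 = 1:25 PM UTC on Oct 12.
Add 15 hours and 5 minutes flight time → 4:30 AM UTC (Oct 13).
Denver is UTC−6:00, so local arrival = 4:30 AM − 6:00 = 10:30 PM on Oct 12.
Layover = 5:05 AM − 10:30 PM (+1 day) = 6 hours 35 minutes.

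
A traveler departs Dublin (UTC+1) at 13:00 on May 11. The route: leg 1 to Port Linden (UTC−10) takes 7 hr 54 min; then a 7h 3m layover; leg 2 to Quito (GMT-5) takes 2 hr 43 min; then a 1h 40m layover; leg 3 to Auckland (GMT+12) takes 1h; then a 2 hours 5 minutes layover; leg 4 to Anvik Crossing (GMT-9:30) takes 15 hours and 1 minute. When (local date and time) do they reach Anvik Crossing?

Convert departure to UTC: 13:00 − 1:00 = 12:00 UTC on May 11.
Add 7 hours and 54 minutes leg 1 → 19:54 UTC.
Add 7 hours 3 minutes layover in Port Linden → 02:57 UTC (May 12).
Add 2 hours 43 minutes leg 2 → 05:40 UTC.
Add 1 hour and 40 minutes layover in Quito → 07:20 UTC.
Add 1 hour leg 3 → 08:20 UTC.
Add 2 hours 5 minutes layover in Auckland → 10:25 UTC.
Add 15 hours 1 minute leg 4 → 01:26 UTC (May 13).
Anvik Crossing is UTC−9:30, so local arrival = 01:26 − 9:30 = 15:56 on May 12.

15:56 on May 12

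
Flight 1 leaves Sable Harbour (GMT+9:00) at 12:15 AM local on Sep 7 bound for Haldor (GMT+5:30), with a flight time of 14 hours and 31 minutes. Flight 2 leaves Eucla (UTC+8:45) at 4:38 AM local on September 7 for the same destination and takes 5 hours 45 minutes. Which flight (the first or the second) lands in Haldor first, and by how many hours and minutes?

Flight 1 in UTC: 12:15 AM − 9:00 = 3:15 PM on Sep 6.
+14 hours 31 minutes → arrive 5:46 AM UTC on Sep 7.
Flight 2 in UTC: 4:38 AM − 8:45 = 7:53 PM on Sep 6.
+5 hours 45 minutes → arrive 1:38 AM UTC on Sep 7.
Flight 2 lands earlier by 4 hours 8 minutes.

the second, by 4 hours 8 minutes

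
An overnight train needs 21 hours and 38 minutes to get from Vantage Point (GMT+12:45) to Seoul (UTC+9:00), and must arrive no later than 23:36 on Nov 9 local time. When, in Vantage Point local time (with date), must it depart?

05:43 on November 9

Target arrival in UTC: 23:36 − 9:00 = 14:36 on Nov 9.
Subtract 21 hours and 38 minutes → departure 16:58 UTC on Nov 8.
Vantage Point is UTC+12:45: 16:58 + 12:45 = 05:43 on Nov 9.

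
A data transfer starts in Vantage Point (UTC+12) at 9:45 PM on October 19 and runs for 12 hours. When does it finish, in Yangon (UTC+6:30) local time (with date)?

4:15 AM on October 20

Yangon is 5:30 behind Vantage Point.
After 12 hours it is 9:45 AM (Oct 20) in Vantage Point.
Shift by the zone difference: 9:45 AM − 5:30 = 4:15 AM on Oct 20 in Yangon.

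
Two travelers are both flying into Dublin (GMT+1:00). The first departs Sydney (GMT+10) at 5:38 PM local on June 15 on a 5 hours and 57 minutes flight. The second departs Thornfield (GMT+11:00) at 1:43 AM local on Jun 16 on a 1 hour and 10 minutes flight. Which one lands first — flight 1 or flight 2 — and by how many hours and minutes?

the first, by 2 hours 18 minutes

Flight 1 in UTC: 5:38 PM − 10:00 = 7:38 AM on Jun 15.
+5 hours 57 minutes → arrive 1:35 PM UTC on Jun 15.
Flight 2 in UTC: 1:43 AM − 11:00 = 2:43 PM on Jun 15.
+1 hour and 10 minutes → arrive 3:53 PM UTC on Jun 15.
Flight 1 lands earlier by 2 hours 18 minutes.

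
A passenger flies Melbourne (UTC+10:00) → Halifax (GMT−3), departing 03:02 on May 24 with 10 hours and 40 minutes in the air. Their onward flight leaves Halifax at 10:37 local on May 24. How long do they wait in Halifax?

Convert departure to UTC: 03:02 − 10:00 = 17:02 UTC on May 23.
Add 10 hours and 40 minutes flight time → 03:42 UTC (May 24).
Halifax is UTC−3:00, so local arrival = 03:42 − 3:00 = 00:42 on May 24.
Layover = 10:37 − 00:42 = 9 hours 55 minutes.

9 hours 55 minutes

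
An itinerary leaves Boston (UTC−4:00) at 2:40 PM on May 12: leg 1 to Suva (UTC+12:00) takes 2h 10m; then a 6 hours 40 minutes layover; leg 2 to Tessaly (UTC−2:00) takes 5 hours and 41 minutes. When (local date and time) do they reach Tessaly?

Convert departure to UTC: 2:40 PM + 4:00 = 6:40 PM UTC on May 12.
Add 2 hours and 10 minutes leg 1 → 8:50 PM UTC.
Add 6 hours and 40 minutes layover in Suva → 3:30 AM UTC (May 13).
Add 5 hours 41 minutes leg 2 → 9:11 AM UTC.
Tessaly is UTC−2:00, so local arrival = 9:11 AM − 2:00 = 7:11 AM on May 13.

7:11 AM on May 13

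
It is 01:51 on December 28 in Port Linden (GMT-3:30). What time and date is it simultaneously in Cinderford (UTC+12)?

Cinderford is 15:30 ahead of Port Linden.
Shift by the zone difference: 01:51 + 15:30 = 17:21 on Dec 28 in Cinderford.

17:21 on Dec 28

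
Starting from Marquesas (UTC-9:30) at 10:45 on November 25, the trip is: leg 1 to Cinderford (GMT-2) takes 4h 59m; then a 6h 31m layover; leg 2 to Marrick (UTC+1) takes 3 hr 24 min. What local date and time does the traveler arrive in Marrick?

Convert departure to UTC: 10:45 + 9:30 = 20:15 UTC on Nov 25.
Add 4 hours and 59 minutes leg 1 → 01:14 UTC (Nov 26).
Add 6 hours and 31 minutes layover in Cinderford → 07:45 UTC.
Add 3 hours 24 minutes leg 2 → 11:09 UTC.
Marrick is UTC+1:00, so local arrival = 11:09 + 1:00 = 12:09 on Nov 26.

12:09 on November 26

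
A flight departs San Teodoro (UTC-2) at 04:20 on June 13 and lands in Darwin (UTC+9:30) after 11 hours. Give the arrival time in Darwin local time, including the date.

Darwin is 11:30 ahead of San Teodoro.
After 11 hours it is 15:20 in San Teodoro.
Shift by the zone difference: 15:20 + 11:30 = 02:50 on Jun 14 in Darwin.

02:50 on June 14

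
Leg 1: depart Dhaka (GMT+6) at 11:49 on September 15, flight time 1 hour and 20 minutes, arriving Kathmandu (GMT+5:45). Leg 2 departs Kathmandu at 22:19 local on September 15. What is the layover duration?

Convert departure to UTC: 11:49 − 6:00 = 05:49 UTC on Sep 15.
Add 1 hour 20 minutes flight time → 07:09 UTC.
Kathmandu is UTC+5:45, so local arrival = 07:09 + 5:45 = 12:54 on Sep 15.
Layover = 22:19 − 12:54 = 9 hours 25 minutes.

9 hours 25 minutes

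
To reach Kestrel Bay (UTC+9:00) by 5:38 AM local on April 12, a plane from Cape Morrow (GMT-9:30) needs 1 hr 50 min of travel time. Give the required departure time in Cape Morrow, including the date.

9:18 AM on April 11

Target arrival in UTC: 5:38 AM − 9:00 = 8:38 PM on Apr 11.
Subtract 1 hour 50 minutes → departure 6:48 PM UTC on Apr 11.
Cape Morrow is UTC−9:30: 6:48 PM − 9:30 = 9:18 AM on Apr 11.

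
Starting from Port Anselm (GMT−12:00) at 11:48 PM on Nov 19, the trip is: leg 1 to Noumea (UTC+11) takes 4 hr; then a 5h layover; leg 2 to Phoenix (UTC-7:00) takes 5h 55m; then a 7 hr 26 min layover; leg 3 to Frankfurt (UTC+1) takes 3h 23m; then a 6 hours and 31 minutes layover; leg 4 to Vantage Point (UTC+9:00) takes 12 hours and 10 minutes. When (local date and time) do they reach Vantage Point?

5:13 PM on November 22

Convert departure to UTC: 11:48 PM + 12:00 = 11:48 AM UTC on Nov 20.
Add 4 hours leg 1 → 3:48 PM UTC.
Add 5 hours layover in Noumea → 8:48 PM UTC.
Add 5 hours 55 minutes leg 2 → 2:43 AM UTC (Nov 21).
Add 7 hours and 26 minutes layover in Phoenix → 10:09 AM UTC.
Add 3 hours 23 minutes leg 3 → 1:32 PM UTC.
Add 6 hours 31 minutes layover in Frankfurt → 8:03 PM UTC.
Add 12 hours and 10 minutes leg 4 → 8:13 AM UTC (Nov 22).
Vantage Point is UTC+9:00, so local arrival = 8:13 AM + 9:00 = 5:13 PM on Nov 22.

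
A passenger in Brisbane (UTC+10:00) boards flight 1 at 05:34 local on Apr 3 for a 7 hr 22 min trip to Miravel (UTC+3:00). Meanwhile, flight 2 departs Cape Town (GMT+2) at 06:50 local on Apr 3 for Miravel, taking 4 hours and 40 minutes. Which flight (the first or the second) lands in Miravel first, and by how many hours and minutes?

the first, by 6 hours 34 minutes

Flight 1 in UTC: 05:34 − 10:00 = 19:34 on Apr 2.
+7 hours 22 minutes → arrive 02:56 UTC on Apr 3.
Flight 2 in UTC: 06:50 − 2:00 = 04:50 on Apr 3.
+4 hours 40 minutes → arrive 09:30 UTC on Apr 3.
Flight 1 lands earlier by 6 hours 34 minutes.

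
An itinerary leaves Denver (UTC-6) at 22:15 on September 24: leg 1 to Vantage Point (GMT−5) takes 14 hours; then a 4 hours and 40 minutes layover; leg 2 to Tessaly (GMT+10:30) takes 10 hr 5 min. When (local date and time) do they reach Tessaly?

Convert departure to UTC: 22:15 + 6:00 = 04:15 UTC on Sep 25.
Add 14 hours leg 1 → 18:15 UTC.
Add 4 hours and 40 minutes layover in Vantage Point → 22:55 UTC.
Add 10 hours and 5 minutes leg 2 → 09:00 UTC (Sep 26).
Tessaly is UTC+10:30, so local arrival = 09:00 + 10:30 = 19:30 on Sep 26.

19:30 on September 26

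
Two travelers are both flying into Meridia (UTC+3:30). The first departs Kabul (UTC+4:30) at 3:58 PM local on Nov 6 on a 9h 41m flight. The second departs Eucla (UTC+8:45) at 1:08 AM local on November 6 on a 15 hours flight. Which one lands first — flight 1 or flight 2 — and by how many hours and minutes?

Flight 1 in UTC: 3:58 PM − 4:30 = 11:28 AM on Nov 6.
+9 hours 41 minutes → arrive 9:09 PM UTC on Nov 6.
Flight 2 in UTC: 1:08 AM − 8:45 = 4:23 PM on Nov 5.
+15 hours → arrive 7:23 AM UTC on Nov 6.
Flight 2 lands earlier by 13 hours 46 minutes.

the second, by 13 hours 46 minutes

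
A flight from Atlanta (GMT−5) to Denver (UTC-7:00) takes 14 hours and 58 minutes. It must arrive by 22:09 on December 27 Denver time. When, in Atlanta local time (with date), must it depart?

09:11 on December 27

Target arrival in UTC: 22:09 + 7:00 = 05:09 on Dec 28.
Subtract 14 hours and 58 minutes → departure 14:11 UTC on Dec 27.
Atlanta is UTC−5:00: 14:11 − 5:00 = 09:11 on Dec 27.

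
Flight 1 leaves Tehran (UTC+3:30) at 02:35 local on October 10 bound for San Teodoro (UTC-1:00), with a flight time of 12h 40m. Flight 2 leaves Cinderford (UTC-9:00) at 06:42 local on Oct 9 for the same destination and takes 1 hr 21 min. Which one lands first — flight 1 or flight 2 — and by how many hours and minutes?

the second, by 18 hours 42 minutes

Flight 1 in UTC: 02:35 − 3:30 = 23:05 on Oct 9.
+12 hours and 40 minutes → arrive 11:45 UTC on Oct 10.
Flight 2 in UTC: 06:42 + 9:00 = 15:42 on Oct 9.
+1 hour 21 minutes → arrive 17:03 UTC on Oct 9.
Flight 2 lands earlier by 18 hours 42 minutes.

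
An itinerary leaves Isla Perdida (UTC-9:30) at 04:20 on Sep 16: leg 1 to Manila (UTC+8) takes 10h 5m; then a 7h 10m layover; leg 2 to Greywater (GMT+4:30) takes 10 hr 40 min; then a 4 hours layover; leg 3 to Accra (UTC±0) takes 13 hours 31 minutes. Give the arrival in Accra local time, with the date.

11:16 on Sep 18

Convert departure to UTC: 04:20 + 9:30 = 13:50 UTC on Sep 16.
Add 10 hours and 5 minutes leg 1 → 23:55 UTC.
Add 7 hours 10 minutes layover in Manila → 07:05 UTC (Sep 17).
Add 10 hours and 40 minutes leg 2 → 17:45 UTC.
Add 4 hours layover in Greywater → 21:45 UTC.
Add 13 hours 31 minutes leg 3 → 11:16 UTC (Sep 18).
Accra is UTC+0, so local arrival is the same: 11:16 on Sep 18.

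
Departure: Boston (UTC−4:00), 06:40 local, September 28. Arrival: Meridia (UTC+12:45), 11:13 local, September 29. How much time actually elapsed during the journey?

11 hours 48 minutes

Departure in UTC: 06:40 + 4:00 = 10:40 on Sep 28.
Arrival in UTC: 11:13 − 12:45 = 22:28 on Sep 28.
Elapsed = 22:28 − 10:40 = 11 hours 48 minutes.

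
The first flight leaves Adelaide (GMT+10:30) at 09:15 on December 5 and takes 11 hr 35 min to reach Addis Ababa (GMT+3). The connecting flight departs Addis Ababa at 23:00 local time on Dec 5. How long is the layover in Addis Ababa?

9 hours 40 minutes

Convert departure to UTC: 09:15 − 10:30 = 22:45 UTC on Dec 4.
Add 11 hours 35 minutes flight time → 10:20 UTC (Dec 5).
Addis Ababa is UTC+3:00, so local arrival = 10:20 + 3:00 = 13:20 on Dec 5.
Layover = 23:00 − 13:20 = 9 hours 40 minutes.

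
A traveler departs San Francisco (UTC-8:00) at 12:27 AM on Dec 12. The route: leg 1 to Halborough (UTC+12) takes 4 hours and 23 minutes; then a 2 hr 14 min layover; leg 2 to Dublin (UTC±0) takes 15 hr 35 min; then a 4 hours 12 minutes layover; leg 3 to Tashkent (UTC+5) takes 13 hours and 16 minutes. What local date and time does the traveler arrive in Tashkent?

Convert departure to UTC: 12:27 AM + 8:00 = 8:27 AM UTC on Dec 12.
Add 4 hours 23 minutes leg 1 → 12:50 PM UTC.
Add 2 hours and 14 minutes layover in Halborough → 3:04 PM UTC.
Add 15 hours 35 minutes leg 2 → 6:39 AM UTC (Dec 13).
Add 4 hours and 12 minutes layover in Dublin → 10:51 AM UTC.
Add 13 hours 16 minutes leg 3 → 12:07 AM UTC (Dec 14).
Tashkent is UTC+5:00, so local arrival = 12:07 AM + 5:00 = 5:07 AM on Dec 14.

5:07 AM on December 14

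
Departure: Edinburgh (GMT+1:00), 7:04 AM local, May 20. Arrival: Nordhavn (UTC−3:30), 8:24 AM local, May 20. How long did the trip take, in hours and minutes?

Departure in UTC: 7:04 AM − 1:00 = 6:04 AM on May 20.
Arrival in UTC: 8:24 AM + 3:30 = 11:54 AM on May 20.
Elapsed = 11:54 AM − 6:04 AM = 5 hours 50 minutes.

5 hours 50 minutes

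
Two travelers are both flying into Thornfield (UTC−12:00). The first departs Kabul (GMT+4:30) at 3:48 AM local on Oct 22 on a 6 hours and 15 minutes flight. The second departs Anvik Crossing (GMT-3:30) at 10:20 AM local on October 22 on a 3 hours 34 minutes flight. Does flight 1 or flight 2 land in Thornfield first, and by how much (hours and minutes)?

the first, by 11 hours 51 minutes

Flight 1 in UTC: 3:48 AM − 4:30 = 11:18 PM on Oct 21.
+6 hours and 15 minutes → arrive 5:33 AM UTC on Oct 22.
Flight 2 in UTC: 10:20 AM + 3:30 = 1:50 PM on Oct 22.
+3 hours 34 minutes → arrive 5:24 PM UTC on Oct 22.
Flight 1 lands earlier by 11 hours 51 minutes.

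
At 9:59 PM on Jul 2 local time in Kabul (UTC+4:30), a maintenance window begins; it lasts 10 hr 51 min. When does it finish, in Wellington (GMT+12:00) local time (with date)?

4:20 PM on July 3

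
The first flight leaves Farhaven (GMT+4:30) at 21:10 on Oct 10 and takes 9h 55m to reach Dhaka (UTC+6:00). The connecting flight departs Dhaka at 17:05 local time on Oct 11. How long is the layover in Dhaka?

Convert departure to UTC: 21:10 − 4:30 = 16:40 UTC on Oct 10.
Add 9 hours 55 minutes flight time → 02:35 UTC (Oct 11).
Dhaka is UTC+6:00, so local arrival = 02:35 + 6:00 = 08:35 on Oct 11.
Layover = 17:05 − 08:35 = 8 hours 30 minutes.

8 hours 30 minutes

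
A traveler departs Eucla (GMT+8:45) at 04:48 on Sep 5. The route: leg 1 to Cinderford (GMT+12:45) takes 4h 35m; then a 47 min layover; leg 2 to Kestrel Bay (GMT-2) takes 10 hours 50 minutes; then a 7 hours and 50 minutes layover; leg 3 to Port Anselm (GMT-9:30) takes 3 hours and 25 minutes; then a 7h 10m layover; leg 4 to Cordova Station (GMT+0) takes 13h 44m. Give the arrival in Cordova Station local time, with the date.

20:24 on Sep 6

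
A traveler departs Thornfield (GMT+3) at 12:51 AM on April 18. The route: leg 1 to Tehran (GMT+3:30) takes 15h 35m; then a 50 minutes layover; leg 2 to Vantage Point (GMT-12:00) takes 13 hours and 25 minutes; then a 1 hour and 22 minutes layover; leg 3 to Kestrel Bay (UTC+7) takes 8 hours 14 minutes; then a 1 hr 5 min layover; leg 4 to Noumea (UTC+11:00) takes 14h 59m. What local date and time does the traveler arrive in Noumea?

Convert departure to UTC: 12:51 AM − 3:00 = 9:51 PM UTC on Apr 17.
Add 15 hours and 35 minutes leg 1 → 1:26 PM UTC (Apr 18).
Add 50 minutes layover in Tehran → 2:16 PM UTC.
Add 13 hours and 25 minutes leg 2 → 3:41 AM UTC (Apr 19).
Add 1 hour and 22 minutes layover in Vantage Point → 5:03 AM UTC.
Add 8 hours and 14 minutes leg 3 → 1:17 PM UTC.
Add 1 hour and 5 minutes layover in Kestrel Bay → 2:22 PM UTC.
Add 14 hours 59 minutes leg 4 → 5:21 AM UTC (Apr 20).
Noumea is UTC+11:00, so local arrival = 5:21 AM + 11:00 = 4:21 PM on Apr 20.

4:21 PM on Apr 20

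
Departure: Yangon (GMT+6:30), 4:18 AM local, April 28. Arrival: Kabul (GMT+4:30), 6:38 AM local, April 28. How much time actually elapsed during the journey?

Departure in UTC: 4:18 AM − 6:30 = 9:48 PM on Apr 27.
Arrival in UTC: 6:38 AM − 4:30 = 2:08 AM on Apr 28.
Elapsed = 2:08 AM − 9:48 PM (+1 day) = 4 hours 20 minutes.

4 hours 20 minutes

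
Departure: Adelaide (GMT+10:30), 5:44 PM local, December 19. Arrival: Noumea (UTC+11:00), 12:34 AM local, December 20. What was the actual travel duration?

Noumea is 0:30 ahead of Adelaide.
Clock-face elapsed time (ignoring zones) is 6 hours 50 minutes.
Actual elapsed = 6 hours 50 minutes − 0:30 = 6 hours 20 minutes.

6 hours 20 minutes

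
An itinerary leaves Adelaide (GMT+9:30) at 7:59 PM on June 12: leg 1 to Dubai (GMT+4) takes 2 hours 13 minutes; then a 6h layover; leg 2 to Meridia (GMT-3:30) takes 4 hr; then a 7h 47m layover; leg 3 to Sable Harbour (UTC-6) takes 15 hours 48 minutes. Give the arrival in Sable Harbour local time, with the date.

Convert departure to UTC: 7:59 PM − 9:30 = 10:29 AM UTC on Jun 12.
Add 2 hours and 13 minutes leg 1 → 12:42 PM UTC.
Add 6 hours layover in Dubai → 6:42 PM UTC.
Add 4 hours leg 2 → 10:42 PM UTC.
Add 7 hours 47 minutes layover in Meridia → 6:29 AM UTC (Jun 13).
Add 15 hours 48 minutes leg 3 → 10:17 PM UTC.
Sable Harbour is UTC−6:00, so local arrival = 10:17 PM − 6:00 = 4:17 PM on Jun 13.

4:17 PM on Jun 13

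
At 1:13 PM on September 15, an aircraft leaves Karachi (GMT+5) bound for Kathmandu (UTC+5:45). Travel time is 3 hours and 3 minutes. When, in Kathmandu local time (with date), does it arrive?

5:01 PM on September 15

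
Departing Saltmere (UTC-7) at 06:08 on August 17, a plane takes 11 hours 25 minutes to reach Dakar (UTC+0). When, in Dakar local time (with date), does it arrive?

Convert departure to UTC: 06:08 + 7:00 = 13:08 UTC on Aug 17.
Add 11 hours 25 minutes travel time → 00:33 UTC (Aug 18).
Dakar is UTC+0, so local arrival is the same: 00:33 on Aug 18.

00:33 on August 18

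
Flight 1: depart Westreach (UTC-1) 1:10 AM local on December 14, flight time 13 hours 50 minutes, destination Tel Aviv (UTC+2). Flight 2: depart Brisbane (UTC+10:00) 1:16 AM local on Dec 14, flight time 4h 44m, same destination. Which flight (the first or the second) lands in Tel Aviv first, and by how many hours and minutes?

Flight 1 in UTC: 1:10 AM + 1:00 = 2:10 AM on Dec 14.
+13 hours 50 minutes → arrive 4:00 PM UTC on Dec 14.
Flight 2 in UTC: 1:16 AM − 10:00 = 3:16 PM on Dec 13.
+4 hours 44 minutes → arrive 8:00 PM UTC on Dec 13.
Flight 2 lands earlier by 20 hours.

the second, by 20 hours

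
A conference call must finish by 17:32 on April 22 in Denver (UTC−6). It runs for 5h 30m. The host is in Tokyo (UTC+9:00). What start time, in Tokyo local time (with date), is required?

03:02 on April 23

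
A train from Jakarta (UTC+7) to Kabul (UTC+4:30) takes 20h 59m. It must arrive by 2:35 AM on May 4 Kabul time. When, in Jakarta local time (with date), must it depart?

Target arrival in UTC: 2:35 AM − 4:30 = 10:05 PM on May 3.
Subtract 20 hours 59 minutes → departure 1:06 AM UTC on May 3.
Jakarta is UTC+7:00: 1:06 AM + 7:00 = 8:06 AM on May 3.

8:06 AM on May 3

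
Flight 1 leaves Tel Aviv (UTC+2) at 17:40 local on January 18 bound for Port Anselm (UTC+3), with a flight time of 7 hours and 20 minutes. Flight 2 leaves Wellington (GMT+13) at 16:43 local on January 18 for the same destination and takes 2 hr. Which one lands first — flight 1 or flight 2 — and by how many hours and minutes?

the second, by 17 hours 17 minutes

Flight 1 in UTC: 17:40 − 2:00 = 15:40 on Jan 18.
+7 hours and 20 minutes → arrive 23:00 UTC on Jan 18.
Flight 2 in UTC: 16:43 − 13:00 = 03:43 on Jan 18.
+2 hours → arrive 05:43 UTC on Jan 18.
Flight 2 lands earlier by 17 hours 17 minutes.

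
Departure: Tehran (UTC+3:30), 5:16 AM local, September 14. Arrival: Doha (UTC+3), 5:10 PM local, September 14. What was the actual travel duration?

Departure in UTC: 5:16 AM − 3:30 = 1:46 AM on Sep 14.
Arrival in UTC: 5:10 PM − 3:00 = 2:10 PM on Sep 14.
Elapsed = 2:10 PM − 1:46 AM = 12 hours 24 minutes.

12 hours 24 minutes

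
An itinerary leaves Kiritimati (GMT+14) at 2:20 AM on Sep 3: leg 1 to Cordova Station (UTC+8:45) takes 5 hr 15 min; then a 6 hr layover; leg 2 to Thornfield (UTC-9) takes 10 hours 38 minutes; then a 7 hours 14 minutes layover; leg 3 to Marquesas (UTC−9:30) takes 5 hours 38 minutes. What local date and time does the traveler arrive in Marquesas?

1:35 PM on September 3

Convert departure to UTC: 2:20 AM − 14:00 = 12:20 PM UTC on Sep 2.
Add 5 hours 15 minutes leg 1 → 5:35 PM UTC.
Add 6 hours layover in Cordova Station → 11:35 PM UTC.
Add 10 hours 38 minutes leg 2 → 10:13 AM UTC (Sep 3).
Add 7 hours 14 minutes layover in Thornfield → 5:27 PM UTC.
Add 5 hours 38 minutes leg 3 → 11:05 PM UTC.
Marquesas is UTC−9:30, so local arrival = 11:05 PM − 9:30 = 1:35 PM on Sep 3.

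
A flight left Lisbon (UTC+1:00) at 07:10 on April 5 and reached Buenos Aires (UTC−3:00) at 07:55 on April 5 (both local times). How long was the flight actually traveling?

4 hours 45 minutes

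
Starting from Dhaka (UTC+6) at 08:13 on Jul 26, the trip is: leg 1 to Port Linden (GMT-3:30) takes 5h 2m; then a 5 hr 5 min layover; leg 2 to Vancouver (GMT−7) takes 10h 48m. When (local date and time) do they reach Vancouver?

16:08 on Jul 26

Convert departure to UTC: 08:13 − 6:00 = 02:13 UTC on Jul 26.
Add 5 hours and 2 minutes leg 1 → 07:15 UTC.
Add 5 hours and 5 minutes layover in Port Linden → 12:20 UTC.
Add 10 hours 48 minutes leg 2 → 23:08 UTC.
Vancouver is UTC−7:00, so local arrival = 23:08 − 7:00 = 16:08 on Jul 26.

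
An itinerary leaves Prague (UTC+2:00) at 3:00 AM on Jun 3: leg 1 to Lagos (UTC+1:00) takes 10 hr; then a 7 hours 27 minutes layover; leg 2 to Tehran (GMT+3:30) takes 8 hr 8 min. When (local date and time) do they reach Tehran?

6:05 AM on June 4

Convert departure to UTC: 3:00 AM − 2:00 = 1:00 AM UTC on Jun 3.
Add 10 hours leg 1 → 11:00 AM UTC.
Add 7 hours and 27 minutes layover in Lagos → 6:27 PM UTC.
Add 8 hours and 8 minutes leg 2 → 2:35 AM UTC (Jun 4).
Tehran is UTC+3:30, so local arrival = 2:35 AM + 3:30 = 6:05 AM on Jun 4.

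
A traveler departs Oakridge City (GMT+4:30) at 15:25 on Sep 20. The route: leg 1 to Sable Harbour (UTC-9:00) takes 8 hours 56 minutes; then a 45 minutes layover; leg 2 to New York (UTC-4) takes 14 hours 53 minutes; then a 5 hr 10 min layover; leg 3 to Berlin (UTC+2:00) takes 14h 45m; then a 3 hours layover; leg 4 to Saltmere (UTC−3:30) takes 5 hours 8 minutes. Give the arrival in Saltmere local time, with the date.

Convert departure to UTC: 15:25 − 4:30 = 10:55 UTC on Sep 20.
Add 8 hours 56 minutes leg 1 → 19:51 UTC.
Add 45 minutes layover in Sable Harbour → 20:36 UTC.
Add 14 hours and 53 minutes leg 2 → 11:29 UTC (Sep 21).
Add 5 hours 10 minutes layover in New York → 16:39 UTC.
Add 14 hours 45 minutes leg 3 → 07:24 UTC (Sep 22).
Add 3 hours layover in Berlin → 10:24 UTC.
Add 5 hours 8 minutes leg 4 → 15:32 UTC.
Saltmere is UTC−3:30, so local arrival = 15:32 − 3:30 = 12:02 on Sep 22.

12:02 on Sep 22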